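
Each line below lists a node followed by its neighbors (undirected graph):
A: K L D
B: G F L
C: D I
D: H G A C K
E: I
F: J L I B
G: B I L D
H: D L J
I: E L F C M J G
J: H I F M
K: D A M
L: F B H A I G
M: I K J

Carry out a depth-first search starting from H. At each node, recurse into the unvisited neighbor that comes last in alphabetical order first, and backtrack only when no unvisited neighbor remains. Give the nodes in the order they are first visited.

H -> L -> I -> M -> K -> D -> G -> B -> F -> J -> C -> A -> E

Visit H
H → L
L → I
I → M
M → K
K → D
D → G
G → B
B → F
F → J
D → C
D → A
I → E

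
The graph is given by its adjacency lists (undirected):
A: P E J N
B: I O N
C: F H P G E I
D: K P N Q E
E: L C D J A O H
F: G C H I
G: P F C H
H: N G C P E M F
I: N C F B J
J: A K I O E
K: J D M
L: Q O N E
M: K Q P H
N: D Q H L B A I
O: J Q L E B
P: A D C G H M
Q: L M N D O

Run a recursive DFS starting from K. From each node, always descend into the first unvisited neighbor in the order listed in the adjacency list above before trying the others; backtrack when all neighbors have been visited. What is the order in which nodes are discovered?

Visit K
K → J
J → A
A → P
P → D
D → N
N → Q
Q → L
L → O
O → E
E → C
C → F
F → G
G → H
H → M
F → I
I → B

K → J → A → P → D → N → Q → L → O → E → C → F → G → H → M → I → B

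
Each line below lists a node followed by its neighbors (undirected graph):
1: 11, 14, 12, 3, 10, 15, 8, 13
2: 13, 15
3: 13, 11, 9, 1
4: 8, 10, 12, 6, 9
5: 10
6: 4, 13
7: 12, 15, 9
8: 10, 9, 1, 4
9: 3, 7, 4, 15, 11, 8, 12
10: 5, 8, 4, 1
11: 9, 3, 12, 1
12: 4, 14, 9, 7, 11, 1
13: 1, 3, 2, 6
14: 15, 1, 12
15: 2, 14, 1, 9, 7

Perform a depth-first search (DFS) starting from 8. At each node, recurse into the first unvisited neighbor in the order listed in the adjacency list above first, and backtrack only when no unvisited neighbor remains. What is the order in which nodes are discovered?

8 -> 10 -> 5 -> 4 -> 12 -> 14 -> 15 -> 2 -> 13 -> 1 -> 11 -> 9 -> 3 -> 7 -> 6

Visit 8
8 → 10
10 → 5
10 → 4
4 → 12
12 → 14
14 → 15
15 → 2
2 → 13
13 → 1
1 → 11
11 → 9
9 → 3
9 → 7
13 → 6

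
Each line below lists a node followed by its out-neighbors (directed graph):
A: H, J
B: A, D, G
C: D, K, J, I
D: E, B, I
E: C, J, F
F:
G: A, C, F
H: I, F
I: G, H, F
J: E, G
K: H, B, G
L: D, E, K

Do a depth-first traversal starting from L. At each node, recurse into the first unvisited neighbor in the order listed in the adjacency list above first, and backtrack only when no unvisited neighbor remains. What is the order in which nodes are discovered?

L, D, E, C, K, H, I, G, A, J, F, B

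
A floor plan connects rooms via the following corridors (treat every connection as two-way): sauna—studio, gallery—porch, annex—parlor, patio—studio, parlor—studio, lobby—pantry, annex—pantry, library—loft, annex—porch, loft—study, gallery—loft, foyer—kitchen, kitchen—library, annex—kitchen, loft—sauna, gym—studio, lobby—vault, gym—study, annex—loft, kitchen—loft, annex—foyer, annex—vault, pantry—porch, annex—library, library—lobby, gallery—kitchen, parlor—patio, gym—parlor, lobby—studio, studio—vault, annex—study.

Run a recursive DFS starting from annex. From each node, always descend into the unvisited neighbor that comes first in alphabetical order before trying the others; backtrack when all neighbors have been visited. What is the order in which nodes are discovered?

annex -> foyer -> kitchen -> gallery -> loft -> library -> lobby -> pantry -> porch -> studio -> gym -> parlor -> patio -> study -> sauna -> vault

Visit annex
annex → foyer
foyer → kitchen
kitchen → gallery
gallery → loft
loft → library
library → lobby
lobby → pantry
pantry → porch
lobby → studio
studio → gym
gym → parlor
parlor → patio
gym → study
studio → sauna
studio → vault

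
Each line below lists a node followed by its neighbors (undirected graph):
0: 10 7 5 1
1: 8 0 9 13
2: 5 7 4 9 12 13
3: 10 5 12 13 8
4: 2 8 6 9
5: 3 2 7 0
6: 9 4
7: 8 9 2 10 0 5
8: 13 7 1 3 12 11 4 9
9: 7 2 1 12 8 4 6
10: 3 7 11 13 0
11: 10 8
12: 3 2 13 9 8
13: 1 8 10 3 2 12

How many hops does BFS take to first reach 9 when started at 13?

2

Level 0: 13
Level 1: 1, 2, 3, 8, 10, 12
Level 2: 0, 4, 5, 7, 9, 11
Level 3: 6
9 first appears at level 2.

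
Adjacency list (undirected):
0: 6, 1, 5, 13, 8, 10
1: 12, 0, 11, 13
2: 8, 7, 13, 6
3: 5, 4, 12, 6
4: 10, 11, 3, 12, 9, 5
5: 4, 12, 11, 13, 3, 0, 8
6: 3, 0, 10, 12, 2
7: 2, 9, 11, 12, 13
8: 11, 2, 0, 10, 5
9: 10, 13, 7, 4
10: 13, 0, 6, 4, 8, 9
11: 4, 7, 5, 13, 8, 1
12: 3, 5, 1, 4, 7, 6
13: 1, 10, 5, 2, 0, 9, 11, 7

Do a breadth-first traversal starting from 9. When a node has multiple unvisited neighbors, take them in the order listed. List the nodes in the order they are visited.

9, 10, 13, 7, 4, 0, 6, 8, 1, 5, 2, 11, 12, 3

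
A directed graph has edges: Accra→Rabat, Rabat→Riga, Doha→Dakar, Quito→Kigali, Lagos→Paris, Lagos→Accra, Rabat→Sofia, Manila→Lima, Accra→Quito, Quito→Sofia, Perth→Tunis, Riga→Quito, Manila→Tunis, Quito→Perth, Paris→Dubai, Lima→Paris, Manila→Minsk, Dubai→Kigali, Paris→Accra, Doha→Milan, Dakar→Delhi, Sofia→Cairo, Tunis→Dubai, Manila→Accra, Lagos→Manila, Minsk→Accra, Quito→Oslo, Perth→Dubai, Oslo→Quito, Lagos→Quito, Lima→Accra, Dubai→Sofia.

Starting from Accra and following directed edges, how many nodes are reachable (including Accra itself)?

BFS from Accra visits: Accra, Rabat, Quito, Sofia, Riga, Perth, Oslo, Kigali, Cairo, Tunis, Dubai
Reachable nodes: 11 of 20 total.

11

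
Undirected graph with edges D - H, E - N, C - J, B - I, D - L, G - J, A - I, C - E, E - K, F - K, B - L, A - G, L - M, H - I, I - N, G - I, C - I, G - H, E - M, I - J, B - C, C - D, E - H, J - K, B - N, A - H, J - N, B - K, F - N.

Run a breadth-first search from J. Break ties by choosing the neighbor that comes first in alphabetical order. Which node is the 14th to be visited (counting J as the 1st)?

M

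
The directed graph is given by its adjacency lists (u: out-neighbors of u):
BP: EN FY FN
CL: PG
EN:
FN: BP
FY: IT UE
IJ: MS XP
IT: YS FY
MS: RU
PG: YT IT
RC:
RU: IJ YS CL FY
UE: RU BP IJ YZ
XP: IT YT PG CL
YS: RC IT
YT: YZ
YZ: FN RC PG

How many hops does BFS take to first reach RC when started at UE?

2

Level 0: UE
Level 1: BP, IJ, RU, YZ
Level 2: CL, EN, FN, FY, MS, PG, RC, XP, YS
Level 3: IT, YT
RC first appears at level 2.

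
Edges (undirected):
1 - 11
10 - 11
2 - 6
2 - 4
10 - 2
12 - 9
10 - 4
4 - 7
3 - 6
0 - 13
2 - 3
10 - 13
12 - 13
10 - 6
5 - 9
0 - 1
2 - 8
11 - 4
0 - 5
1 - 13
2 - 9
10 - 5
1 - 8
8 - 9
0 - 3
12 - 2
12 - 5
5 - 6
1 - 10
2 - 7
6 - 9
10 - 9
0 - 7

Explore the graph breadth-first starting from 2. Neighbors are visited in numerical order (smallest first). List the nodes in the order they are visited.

2 -> 3 -> 4 -> 6 -> 7 -> 8 -> 9 -> 10 -> 12 -> 0 -> 11 -> 5 -> 1 -> 13

Visit 2; enqueue 3, 4, 6, 7, 8, 9, 10, 12 → queue [3, 4, 6, 7, 8, 9, 10, 12]
Visit 3; enqueue 0 → queue [4, 6, 7, 8, 9, 10, 12, 0]
Visit 4; enqueue 11 → queue [6, 7, 8, 9, 10, 12, 0, 11]
Visit 6; enqueue 5 → queue [7, 8, 9, 10, 12, 0, 11, 5]
Visit 7 → queue [8, 9, 10, 12, 0, 11, 5]
Visit 8; enqueue 1 → queue [9, 10, 12, 0, 11, 5, 1]
Visit 9 → queue [10, 12, 0, 11, 5, 1]
Visit 10; enqueue 13 → queue [12, 0, 11, 5, 1, 13]
Visit 12 → queue [0, 11, 5, 1, 13]
Visit 0 → queue [11, 5, 1, 13]
Visit 11 → queue [5, 1, 13]
Visit 5 → queue [1, 13]
Visit 1 → queue [13]
Visit 13 → queue []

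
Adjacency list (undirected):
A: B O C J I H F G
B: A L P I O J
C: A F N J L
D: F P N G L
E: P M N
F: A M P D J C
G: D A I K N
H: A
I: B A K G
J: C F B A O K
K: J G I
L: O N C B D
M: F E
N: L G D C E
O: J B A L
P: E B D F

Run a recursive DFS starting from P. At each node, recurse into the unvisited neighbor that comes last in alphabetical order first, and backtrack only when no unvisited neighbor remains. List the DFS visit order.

P -> F -> M -> E -> N -> L -> O -> J -> K -> I -> G -> D -> A -> H -> C -> B

Visit P
P → F
F → M
M → E
E → N
N → L
L → O
O → J
J → K
K → I
I → G
G → D
G → A
A → H
A → C
A → B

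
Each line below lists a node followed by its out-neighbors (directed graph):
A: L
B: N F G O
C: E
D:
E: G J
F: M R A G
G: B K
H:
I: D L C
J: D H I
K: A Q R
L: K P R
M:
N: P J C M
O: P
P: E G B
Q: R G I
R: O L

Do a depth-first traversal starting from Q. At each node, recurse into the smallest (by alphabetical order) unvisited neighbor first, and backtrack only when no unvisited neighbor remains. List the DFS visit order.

Visit Q
Q → G
G → B
B → F
F → A
A → L
L → K
K → R
R → O
O → P
P → E
E → J
J → D
J → H
J → I
I → C
F → M
B → N

Q → G → B → F → A → L → K → R → O → P → E → J → D → H → I → C → M → N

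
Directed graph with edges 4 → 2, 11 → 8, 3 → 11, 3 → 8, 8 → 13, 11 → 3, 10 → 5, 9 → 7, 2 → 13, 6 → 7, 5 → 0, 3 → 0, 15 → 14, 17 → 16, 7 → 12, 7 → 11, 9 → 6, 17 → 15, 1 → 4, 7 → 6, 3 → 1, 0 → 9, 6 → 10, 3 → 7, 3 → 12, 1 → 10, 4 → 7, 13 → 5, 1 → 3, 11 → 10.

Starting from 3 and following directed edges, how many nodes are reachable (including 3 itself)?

BFS from 3 visits: 3, 12, 11, 8, 7, 1, 0, 10, 13, 6, 4, 9, 5, 2
Reachable nodes: 14 of 18 total.

14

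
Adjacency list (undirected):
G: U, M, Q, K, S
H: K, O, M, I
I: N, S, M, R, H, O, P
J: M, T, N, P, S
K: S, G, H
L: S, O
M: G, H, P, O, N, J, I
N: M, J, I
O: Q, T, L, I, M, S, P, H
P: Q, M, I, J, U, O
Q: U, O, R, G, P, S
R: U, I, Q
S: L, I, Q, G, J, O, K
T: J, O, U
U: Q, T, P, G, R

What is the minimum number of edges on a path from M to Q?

Level 0: M
Level 1: G, H, I, J, N, O, P
Level 2: K, L, Q, R, S, T, U
Q first appears at level 2.

2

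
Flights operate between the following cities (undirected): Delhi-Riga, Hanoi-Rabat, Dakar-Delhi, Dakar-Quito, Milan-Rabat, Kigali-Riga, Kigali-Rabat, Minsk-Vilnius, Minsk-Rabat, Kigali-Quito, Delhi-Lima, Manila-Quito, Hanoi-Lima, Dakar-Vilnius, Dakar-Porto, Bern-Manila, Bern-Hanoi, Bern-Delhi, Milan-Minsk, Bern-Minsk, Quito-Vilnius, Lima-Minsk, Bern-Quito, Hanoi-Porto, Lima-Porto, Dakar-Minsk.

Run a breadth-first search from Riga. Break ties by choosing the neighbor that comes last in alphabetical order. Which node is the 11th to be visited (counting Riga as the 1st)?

Visit Riga; enqueue Kigali, Delhi → queue [Kigali, Delhi]
Visit Kigali; enqueue Rabat, Quito → queue [Delhi, Rabat, Quito]
Visit Delhi; enqueue Lima, Dakar, Bern → queue [Rabat, Quito, Lima, Dakar, Bern]
Visit Rabat; enqueue Minsk, Milan, Hanoi → queue [Quito, Lima, Dakar, Bern, Minsk, Milan, Hanoi]
Visit Quito; enqueue Vilnius, Manila → queue [Lima, Dakar, Bern, Minsk, Milan, Hanoi, Vilnius, Manila]
Visit Lima; enqueue Porto → queue [Dakar, Bern, Minsk, Milan, Hanoi, Vilnius, Manila, Porto]
Visit Dakar → queue [Bern, Minsk, Milan, Hanoi, Vilnius, Manila, Porto]
Visit Bern → queue [Minsk, Milan, Hanoi, Vilnius, Manila, Porto]
Visit Minsk → queue [Milan, Hanoi, Vilnius, Manila, Porto]
Visit Milan → queue [Hanoi, Vilnius, Manila, Porto]
Visit Hanoi → queue [Vilnius, Manila, Porto]
Visit Vilnius → queue [Manila, Porto]
Visit Manila → queue [Porto]
Visit Porto → queue []

Visit order: Riga, Kigali, Delhi, Rabat, Quito, Lima, Dakar, Bern, Minsk, Milan, Hanoi, Vilnius, Manila, Porto

Hanoi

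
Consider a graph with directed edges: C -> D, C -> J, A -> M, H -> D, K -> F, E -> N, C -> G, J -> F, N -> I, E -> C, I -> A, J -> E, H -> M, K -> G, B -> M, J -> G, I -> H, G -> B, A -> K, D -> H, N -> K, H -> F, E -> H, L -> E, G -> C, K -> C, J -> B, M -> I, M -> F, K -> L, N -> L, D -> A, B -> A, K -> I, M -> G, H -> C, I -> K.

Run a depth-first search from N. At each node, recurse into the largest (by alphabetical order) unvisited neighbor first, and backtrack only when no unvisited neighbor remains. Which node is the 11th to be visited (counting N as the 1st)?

F

Visit N
N → L
L → E
E → H
H → M
M → I
I → K
K → G
G → C
C → J
J → F
J → B
B → A
C → D

Visit order: N, L, E, H, M, I, K, G, C, J, F, B, A, D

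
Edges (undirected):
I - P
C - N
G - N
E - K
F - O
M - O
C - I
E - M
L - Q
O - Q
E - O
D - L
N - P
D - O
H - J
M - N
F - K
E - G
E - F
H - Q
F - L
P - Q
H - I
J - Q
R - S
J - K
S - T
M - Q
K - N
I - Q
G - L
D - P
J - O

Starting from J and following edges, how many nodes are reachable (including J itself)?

15

BFS from J visits: J, Q, O, K, H, P, M, L, I, F, E, D, N, G, C
Reachable nodes: 15 of 18 total.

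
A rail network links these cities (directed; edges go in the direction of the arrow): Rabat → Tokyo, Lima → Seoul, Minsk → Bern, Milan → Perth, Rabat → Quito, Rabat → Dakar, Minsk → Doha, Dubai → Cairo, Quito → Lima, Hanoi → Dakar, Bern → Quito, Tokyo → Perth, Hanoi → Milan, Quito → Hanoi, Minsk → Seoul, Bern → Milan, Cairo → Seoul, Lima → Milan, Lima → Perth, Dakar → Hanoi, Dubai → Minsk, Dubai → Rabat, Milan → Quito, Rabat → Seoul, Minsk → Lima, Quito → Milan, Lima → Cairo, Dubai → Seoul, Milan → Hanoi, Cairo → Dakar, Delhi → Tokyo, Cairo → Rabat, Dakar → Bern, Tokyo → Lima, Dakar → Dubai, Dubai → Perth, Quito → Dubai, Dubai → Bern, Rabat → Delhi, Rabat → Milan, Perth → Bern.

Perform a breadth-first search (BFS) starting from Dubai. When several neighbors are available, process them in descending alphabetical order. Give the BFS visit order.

Visit Dubai; enqueue Seoul, Rabat, Perth, Minsk, Cairo, Bern → queue [Seoul, Rabat, Perth, Minsk, Cairo, Bern]
Visit Seoul → queue [Rabat, Perth, Minsk, Cairo, Bern]
Visit Rabat; enqueue Tokyo, Quito, Milan, Delhi, Dakar → queue [Perth, Minsk, Cairo, Bern, Tokyo, Quito, Milan, Delhi, Dakar]
Visit Perth → queue [Minsk, Cairo, Bern, Tokyo, Quito, Milan, Delhi, Dakar]
Visit Minsk; enqueue Lima, Doha → queue [Cairo, Bern, Tokyo, Quito, Milan, Delhi, Dakar, Lima, Doha]
Visit Cairo → queue [Bern, Tokyo, Quito, Milan, Delhi, Dakar, Lima, Doha]
Visit Bern → queue [Tokyo, Quito, Milan, Delhi, Dakar, Lima, Doha]
Visit Tokyo → queue [Quito, Milan, Delhi, Dakar, Lima, Doha]
Visit Quito; enqueue Hanoi → queue [Milan, Delhi, Dakar, Lima, Doha, Hanoi]
Visit Milan → queue [Delhi, Dakar, Lima, Doha, Hanoi]
Visit Delhi → queue [Dakar, Lima, Doha, Hanoi]
Visit Dakar → queue [Lima, Doha, Hanoi]
Visit Lima → queue [Doha, Hanoi]
Visit Doha → queue [Hanoi]
Visit Hanoi → queue []

Dubai → Seoul → Rabat → Perth → Minsk → Cairo → Bern → Tokyo → Quito → Milan → Delhi → Dakar → Lima → Doha → Hanoi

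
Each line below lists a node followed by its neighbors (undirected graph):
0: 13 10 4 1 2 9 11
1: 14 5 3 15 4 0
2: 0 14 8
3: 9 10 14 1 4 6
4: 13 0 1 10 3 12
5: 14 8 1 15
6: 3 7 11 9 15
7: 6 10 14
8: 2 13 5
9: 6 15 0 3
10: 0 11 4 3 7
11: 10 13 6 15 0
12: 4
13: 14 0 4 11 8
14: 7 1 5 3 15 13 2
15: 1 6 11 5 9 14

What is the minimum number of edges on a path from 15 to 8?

Level 0: 15
Level 1: 1, 5, 6, 9, 11, 14
Level 2: 0, 2, 3, 4, 7, 8, 10, 13
Level 3: 12
8 first appears at level 2.

2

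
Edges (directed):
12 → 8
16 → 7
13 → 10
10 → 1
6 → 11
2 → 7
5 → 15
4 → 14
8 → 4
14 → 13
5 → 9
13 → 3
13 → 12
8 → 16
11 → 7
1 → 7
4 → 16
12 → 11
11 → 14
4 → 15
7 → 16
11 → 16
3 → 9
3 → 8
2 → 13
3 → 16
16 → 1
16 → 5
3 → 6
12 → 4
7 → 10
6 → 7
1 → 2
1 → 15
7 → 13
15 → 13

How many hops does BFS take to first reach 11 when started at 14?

3

Level 0: 14
Level 1: 13
Level 2: 3, 10, 12
Level 3: 1, 4, 6, 8, 9, 11, 16
Level 4: 2, 5, 7, 15
11 first appears at level 3.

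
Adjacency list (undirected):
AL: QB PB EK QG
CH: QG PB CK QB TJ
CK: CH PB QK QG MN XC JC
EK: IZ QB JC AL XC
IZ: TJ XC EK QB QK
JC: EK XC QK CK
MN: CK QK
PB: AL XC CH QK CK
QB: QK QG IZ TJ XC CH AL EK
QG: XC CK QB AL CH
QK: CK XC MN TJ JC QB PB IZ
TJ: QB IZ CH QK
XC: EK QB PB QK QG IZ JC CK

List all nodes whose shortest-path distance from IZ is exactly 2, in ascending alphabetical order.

AL, CH, CK, JC, MN, PB, QG

Level 0: IZ
Level 1: EK, QB, QK, TJ, XC
Level 2: AL, CH, CK, JC, MN, PB, QG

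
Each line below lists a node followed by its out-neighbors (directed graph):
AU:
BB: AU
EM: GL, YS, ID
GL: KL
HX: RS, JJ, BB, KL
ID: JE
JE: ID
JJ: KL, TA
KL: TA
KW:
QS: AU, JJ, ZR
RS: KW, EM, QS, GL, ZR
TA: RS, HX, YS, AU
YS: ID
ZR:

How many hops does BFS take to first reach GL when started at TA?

Level 0: TA
Level 1: AU, HX, RS, YS
Level 2: BB, EM, GL, ID, JJ, KL, KW, QS, ZR
Level 3: JE
GL first appears at level 2.

2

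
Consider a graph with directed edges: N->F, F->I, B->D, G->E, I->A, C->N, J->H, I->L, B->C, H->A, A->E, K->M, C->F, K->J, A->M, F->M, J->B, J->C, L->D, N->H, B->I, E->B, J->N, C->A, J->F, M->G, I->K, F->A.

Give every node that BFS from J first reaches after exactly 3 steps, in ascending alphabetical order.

Level 0: J
Level 1: B, C, F, H, N
Level 2: A, D, I, M
Level 3: E, G, K, L

E, G, K, L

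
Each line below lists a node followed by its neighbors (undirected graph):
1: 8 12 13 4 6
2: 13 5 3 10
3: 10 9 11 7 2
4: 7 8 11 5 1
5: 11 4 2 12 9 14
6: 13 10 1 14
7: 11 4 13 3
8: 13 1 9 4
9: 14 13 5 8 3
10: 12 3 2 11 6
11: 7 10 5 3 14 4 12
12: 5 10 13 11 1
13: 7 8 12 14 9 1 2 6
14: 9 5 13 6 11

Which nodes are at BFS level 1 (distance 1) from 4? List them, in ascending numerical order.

1, 5, 7, 8, 11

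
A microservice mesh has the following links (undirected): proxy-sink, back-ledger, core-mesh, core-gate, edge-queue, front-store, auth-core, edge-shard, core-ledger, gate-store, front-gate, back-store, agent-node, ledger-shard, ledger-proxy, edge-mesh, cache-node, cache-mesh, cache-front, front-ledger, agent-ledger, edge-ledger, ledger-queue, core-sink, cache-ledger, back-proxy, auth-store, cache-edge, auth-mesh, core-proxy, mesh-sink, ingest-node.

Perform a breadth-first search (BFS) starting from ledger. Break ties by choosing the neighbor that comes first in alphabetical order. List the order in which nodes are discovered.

ledger agent back cache core edge front proxy queue shard node store mesh auth gate sink ingest

Visit ledger; enqueue agent, back, cache, core, edge, front, proxy, queue, shard → queue [agent, back, cache, core, edge, front, proxy, queue, shard]
Visit agent; enqueue node → queue [back, cache, core, edge, front, proxy, queue, shard, node]
Visit back; enqueue store → queue [cache, core, edge, front, proxy, queue, shard, node, store]
Visit cache; enqueue mesh → queue [core, edge, front, proxy, queue, shard, node, store, mesh]
Visit core; enqueue auth, gate, sink → queue [edge, front, proxy, queue, shard, node, store, mesh, auth, gate, sink]
Visit edge → queue [front, proxy, queue, shard, node, store, mesh, auth, gate, sink]
Visit front → queue [proxy, queue, shard, node, store, mesh, auth, gate, sink]
Visit proxy → queue [queue, shard, node, store, mesh, auth, gate, sink]
Visit queue → queue [shard, node, store, mesh, auth, gate, sink]
Visit shard → queue [node, store, mesh, auth, gate, sink]
Visit node; enqueue ingest → queue [store, mesh, auth, gate, sink, ingest]
Visit store → queue [mesh, auth, gate, sink, ingest]
Visit mesh → queue [auth, gate, sink, ingest]
Visit auth → queue [gate, sink, ingest]
Visit gate → queue [sink, ingest]
Visit sink → queue [ingest]
Visit ingest → queue []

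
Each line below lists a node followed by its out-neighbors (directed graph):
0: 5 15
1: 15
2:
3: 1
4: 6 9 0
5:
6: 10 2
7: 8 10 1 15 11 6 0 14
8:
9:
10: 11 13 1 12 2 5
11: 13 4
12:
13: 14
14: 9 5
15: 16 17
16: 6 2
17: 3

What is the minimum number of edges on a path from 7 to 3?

Level 0: 7
Level 1: 0, 1, 6, 8, 10, 11, 14, 15
Level 2: 2, 4, 5, 9, 12, 13, 16, 17
Level 3: 3
3 first appears at level 3.

3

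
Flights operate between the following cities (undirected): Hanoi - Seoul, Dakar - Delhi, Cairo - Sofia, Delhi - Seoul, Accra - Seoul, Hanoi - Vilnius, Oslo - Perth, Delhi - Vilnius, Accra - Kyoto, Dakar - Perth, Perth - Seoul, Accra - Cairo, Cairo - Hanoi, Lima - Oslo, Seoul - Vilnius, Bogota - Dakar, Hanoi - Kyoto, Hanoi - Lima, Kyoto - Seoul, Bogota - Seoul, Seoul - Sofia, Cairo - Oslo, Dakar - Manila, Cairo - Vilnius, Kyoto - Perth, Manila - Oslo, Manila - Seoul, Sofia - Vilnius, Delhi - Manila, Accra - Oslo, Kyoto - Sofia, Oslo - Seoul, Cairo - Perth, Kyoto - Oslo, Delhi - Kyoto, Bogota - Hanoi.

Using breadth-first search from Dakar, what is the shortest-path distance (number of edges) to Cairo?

Level 0: Dakar
Level 1: Bogota, Delhi, Manila, Perth
Level 2: Cairo, Hanoi, Kyoto, Oslo, Seoul, Vilnius
Level 3: Accra, Lima, Sofia
Cairo first appears at level 2.

2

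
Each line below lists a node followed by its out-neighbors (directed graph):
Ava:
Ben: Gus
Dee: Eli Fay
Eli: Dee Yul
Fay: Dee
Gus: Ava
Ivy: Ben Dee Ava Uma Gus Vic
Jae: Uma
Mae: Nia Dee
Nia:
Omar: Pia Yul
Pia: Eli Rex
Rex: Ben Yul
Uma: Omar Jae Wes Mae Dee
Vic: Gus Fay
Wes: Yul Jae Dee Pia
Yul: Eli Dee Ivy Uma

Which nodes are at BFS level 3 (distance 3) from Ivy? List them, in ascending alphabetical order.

Level 0: Ivy
Level 1: Ava, Ben, Dee, Gus, Uma, Vic
Level 2: Eli, Fay, Jae, Mae, Omar, Wes
Level 3: Nia, Pia, Yul
Level 4: Rex

Nia, Pia, Yul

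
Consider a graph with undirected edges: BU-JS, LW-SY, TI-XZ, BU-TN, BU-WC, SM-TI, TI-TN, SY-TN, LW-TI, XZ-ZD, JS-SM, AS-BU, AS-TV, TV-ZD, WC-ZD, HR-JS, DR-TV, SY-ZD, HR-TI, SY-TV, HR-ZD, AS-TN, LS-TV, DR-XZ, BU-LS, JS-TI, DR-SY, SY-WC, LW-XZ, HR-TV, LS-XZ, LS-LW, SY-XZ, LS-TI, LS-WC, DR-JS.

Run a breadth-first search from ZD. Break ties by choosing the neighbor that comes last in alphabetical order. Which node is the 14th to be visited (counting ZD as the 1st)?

JS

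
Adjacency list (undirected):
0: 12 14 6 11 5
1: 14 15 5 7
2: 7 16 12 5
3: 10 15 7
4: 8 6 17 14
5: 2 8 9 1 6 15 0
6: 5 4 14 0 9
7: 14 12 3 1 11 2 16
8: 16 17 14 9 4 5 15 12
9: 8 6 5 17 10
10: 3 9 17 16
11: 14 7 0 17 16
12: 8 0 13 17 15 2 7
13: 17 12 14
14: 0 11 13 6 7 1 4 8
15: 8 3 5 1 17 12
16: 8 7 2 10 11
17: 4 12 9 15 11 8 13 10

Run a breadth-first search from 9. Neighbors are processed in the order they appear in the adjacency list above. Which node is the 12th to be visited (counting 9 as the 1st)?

Visit 9; enqueue 8, 6, 5, 17, 10 → queue [8, 6, 5, 17, 10]
Visit 8; enqueue 16, 14, 4, 15, 12 → queue [6, 5, 17, 10, 16, 14, 4, 15, 12]
Visit 6; enqueue 0 → queue [5, 17, 10, 16, 14, 4, 15, 12, 0]
Visit 5; enqueue 2, 1 → queue [17, 10, 16, 14, 4, 15, 12, 0, 2, 1]
Visit 17; enqueue 11, 13 → queue [10, 16, 14, 4, 15, 12, 0, 2, 1, 11, 13]
Visit 10; enqueue 3 → queue [16, 14, 4, 15, 12, 0, 2, 1, 11, 13, 3]
Visit 16; enqueue 7 → queue [14, 4, 15, 12, 0, 2, 1, 11, 13, 3, 7]
Visit 14 → queue [4, 15, 12, 0, 2, 1, 11, 13, 3, 7]
Visit 4 → queue [15, 12, 0, 2, 1, 11, 13, 3, 7]
Visit 15 → queue [12, 0, 2, 1, 11, 13, 3, 7]
Visit 12 → queue [0, 2, 1, 11, 13, 3, 7]
Visit 0 → queue [2, 1, 11, 13, 3, 7]
Visit 2 → queue [1, 11, 13, 3, 7]
Visit 1 → queue [11, 13, 3, 7]
Visit 11 → queue [13, 3, 7]
Visit 13 → queue [3, 7]
Visit 3 → queue [7]
Visit 7 → queue []

Visit order: 9, 8, 6, 5, 17, 10, 16, 14, 4, 15, 12, 0, 2, 1, 11, 13, 3, 7

0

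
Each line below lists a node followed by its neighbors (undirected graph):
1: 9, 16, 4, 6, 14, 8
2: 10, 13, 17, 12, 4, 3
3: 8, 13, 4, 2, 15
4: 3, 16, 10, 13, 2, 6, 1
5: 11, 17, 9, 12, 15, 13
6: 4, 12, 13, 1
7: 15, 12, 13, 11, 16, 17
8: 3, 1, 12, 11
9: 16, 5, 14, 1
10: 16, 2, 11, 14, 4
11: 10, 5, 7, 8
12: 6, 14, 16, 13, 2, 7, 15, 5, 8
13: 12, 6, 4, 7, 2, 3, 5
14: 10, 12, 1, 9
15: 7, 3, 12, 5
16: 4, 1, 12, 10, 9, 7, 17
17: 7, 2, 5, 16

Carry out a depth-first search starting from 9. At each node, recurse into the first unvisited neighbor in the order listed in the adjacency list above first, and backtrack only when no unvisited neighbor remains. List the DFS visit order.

9 16 4 3 8 1 6 12 14 10 2 13 7 15 5 11 17

Visit 9
9 → 16
16 → 4
4 → 3
3 → 8
8 → 1
1 → 6
6 → 12
12 → 14
14 → 10
10 → 2
2 → 13
13 → 7
7 → 15
15 → 5
5 → 11
5 → 17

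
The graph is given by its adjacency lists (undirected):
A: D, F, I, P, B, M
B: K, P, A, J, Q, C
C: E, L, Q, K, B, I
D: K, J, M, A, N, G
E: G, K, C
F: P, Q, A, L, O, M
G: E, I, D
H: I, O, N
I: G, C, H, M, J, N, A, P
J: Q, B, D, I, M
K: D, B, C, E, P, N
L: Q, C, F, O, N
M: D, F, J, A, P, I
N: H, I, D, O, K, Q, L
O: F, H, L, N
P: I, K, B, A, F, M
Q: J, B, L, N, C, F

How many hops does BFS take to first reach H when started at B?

3

Level 0: B
Level 1: A, C, J, K, P, Q
Level 2: D, E, F, I, L, M, N
Level 3: G, H, O
H first appears at level 3.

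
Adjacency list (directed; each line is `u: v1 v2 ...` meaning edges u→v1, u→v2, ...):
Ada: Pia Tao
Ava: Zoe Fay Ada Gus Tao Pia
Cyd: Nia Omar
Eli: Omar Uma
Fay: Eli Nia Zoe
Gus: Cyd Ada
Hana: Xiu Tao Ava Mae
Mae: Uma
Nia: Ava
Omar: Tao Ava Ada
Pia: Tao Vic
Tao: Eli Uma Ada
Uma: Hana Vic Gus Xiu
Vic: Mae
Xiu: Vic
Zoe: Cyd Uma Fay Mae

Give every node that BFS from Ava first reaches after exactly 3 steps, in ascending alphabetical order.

Level 0: Ava
Level 1: Ada, Fay, Gus, Pia, Tao, Zoe
Level 2: Cyd, Eli, Mae, Nia, Uma, Vic
Level 3: Hana, Omar, Xiu

Hana, Omar, Xiu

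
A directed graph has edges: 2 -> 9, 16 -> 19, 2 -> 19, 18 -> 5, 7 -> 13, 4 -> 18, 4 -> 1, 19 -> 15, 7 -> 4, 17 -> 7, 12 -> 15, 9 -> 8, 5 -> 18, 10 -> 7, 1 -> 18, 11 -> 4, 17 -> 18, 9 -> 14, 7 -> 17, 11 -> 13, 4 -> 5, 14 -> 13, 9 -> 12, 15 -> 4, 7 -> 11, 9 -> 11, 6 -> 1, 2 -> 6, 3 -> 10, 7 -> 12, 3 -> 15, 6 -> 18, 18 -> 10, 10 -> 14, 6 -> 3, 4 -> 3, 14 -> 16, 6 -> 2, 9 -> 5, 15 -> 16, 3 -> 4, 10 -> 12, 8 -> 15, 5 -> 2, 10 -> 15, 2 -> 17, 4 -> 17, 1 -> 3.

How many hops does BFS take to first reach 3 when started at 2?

Level 0: 2
Level 1: 6, 9, 17, 19
Level 2: 1, 3, 5, 7, 8, 11, 12, 14, 15, 18
Level 3: 4, 10, 13, 16
3 first appears at level 2.

2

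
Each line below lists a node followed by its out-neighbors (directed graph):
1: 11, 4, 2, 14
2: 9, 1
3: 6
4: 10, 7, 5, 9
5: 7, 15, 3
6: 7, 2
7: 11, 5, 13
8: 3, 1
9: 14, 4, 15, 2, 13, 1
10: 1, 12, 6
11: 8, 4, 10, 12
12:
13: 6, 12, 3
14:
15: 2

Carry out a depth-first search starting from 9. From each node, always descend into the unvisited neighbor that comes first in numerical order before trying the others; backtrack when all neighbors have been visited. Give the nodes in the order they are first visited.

9, 1, 2, 4, 5, 3, 6, 7, 11, 8, 10, 12, 13, 15, 14

Visit 9
9 → 1
1 → 2
1 → 4
4 → 5
5 → 3
3 → 6
6 → 7
7 → 11
11 → 8
11 → 10
10 → 12
7 → 13
5 → 15
1 → 14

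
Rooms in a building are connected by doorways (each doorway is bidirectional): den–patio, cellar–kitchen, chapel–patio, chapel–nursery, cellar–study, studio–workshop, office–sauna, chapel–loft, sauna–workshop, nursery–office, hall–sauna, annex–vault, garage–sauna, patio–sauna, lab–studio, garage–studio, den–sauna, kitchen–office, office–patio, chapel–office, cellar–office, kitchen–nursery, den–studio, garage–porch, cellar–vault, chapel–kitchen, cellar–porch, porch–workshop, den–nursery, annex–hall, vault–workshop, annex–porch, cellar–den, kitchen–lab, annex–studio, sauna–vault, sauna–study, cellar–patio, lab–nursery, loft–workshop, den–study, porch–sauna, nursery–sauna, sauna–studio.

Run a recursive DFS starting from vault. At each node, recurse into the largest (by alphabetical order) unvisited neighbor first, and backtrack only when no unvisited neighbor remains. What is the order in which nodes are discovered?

vault workshop studio sauna study den patio office nursery lab kitchen chapel loft cellar porch garage annex hall

Visit vault
vault → workshop
workshop → studio
studio → sauna
sauna → study
study → den
den → patio
patio → office
office → nursery
nursery → lab
lab → kitchen
kitchen → chapel
chapel → loft
kitchen → cellar
cellar → porch
porch → garage
porch → annex
annex → hall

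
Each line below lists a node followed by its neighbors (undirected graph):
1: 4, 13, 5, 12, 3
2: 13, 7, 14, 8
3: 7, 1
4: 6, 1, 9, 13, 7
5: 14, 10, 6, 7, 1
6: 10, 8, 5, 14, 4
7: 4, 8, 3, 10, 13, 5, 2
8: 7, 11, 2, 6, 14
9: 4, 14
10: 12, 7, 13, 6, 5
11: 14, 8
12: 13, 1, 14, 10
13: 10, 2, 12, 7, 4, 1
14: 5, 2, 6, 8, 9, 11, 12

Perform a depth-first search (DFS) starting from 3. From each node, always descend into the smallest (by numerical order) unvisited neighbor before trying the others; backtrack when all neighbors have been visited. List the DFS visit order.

Visit 3
3 → 1
1 → 4
4 → 6
6 → 5
5 → 7
7 → 2
2 → 8
8 → 11
11 → 14
14 → 9
14 → 12
12 → 10
10 → 13

3 1 4 6 5 7 2 8 11 14 9 12 10 13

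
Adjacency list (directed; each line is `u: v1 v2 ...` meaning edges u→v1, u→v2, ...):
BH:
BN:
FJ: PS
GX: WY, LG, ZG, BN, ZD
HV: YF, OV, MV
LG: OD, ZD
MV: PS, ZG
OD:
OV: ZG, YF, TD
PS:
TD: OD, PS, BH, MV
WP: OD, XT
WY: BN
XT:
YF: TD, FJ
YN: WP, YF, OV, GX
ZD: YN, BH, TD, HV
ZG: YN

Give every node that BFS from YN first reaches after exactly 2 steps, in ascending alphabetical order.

Level 0: YN
Level 1: GX, OV, WP, YF
Level 2: BN, FJ, LG, OD, TD, WY, XT, ZD, ZG
Level 3: BH, HV, MV, PS

BN, FJ, LG, OD, TD, WY, XT, ZD, ZG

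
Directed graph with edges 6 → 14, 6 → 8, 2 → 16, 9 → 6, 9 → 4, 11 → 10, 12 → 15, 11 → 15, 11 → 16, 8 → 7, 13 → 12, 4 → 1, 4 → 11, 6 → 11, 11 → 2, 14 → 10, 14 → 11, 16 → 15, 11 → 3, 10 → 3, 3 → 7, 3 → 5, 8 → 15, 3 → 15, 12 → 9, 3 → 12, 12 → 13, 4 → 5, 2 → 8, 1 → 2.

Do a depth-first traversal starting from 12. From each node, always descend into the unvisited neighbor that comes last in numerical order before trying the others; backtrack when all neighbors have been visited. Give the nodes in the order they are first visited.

12, 15, 13, 9, 6, 14, 11, 16, 10, 3, 7, 5, 2, 8, 4, 1

Visit 12
12 → 15
12 → 13
12 → 9
9 → 6
6 → 14
14 → 11
11 → 16
11 → 10
10 → 3
3 → 7
3 → 5
11 → 2
2 → 8
9 → 4
4 → 1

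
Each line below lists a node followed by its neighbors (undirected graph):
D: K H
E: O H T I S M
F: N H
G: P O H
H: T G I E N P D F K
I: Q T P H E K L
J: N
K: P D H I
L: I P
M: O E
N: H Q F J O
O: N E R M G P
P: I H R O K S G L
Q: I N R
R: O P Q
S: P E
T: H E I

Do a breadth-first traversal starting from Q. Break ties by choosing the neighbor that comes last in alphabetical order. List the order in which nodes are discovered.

Visit Q; enqueue R, N, I → queue [R, N, I]
Visit R; enqueue P, O → queue [N, I, P, O]
Visit N; enqueue J, H, F → queue [I, P, O, J, H, F]
Visit I; enqueue T, L, K, E → queue [P, O, J, H, F, T, L, K, E]
Visit P; enqueue S, G → queue [O, J, H, F, T, L, K, E, S, G]
Visit O; enqueue M → queue [J, H, F, T, L, K, E, S, G, M]
Visit J → queue [H, F, T, L, K, E, S, G, M]
Visit H; enqueue D → queue [F, T, L, K, E, S, G, M, D]
Visit F → queue [T, L, K, E, S, G, M, D]
Visit T → queue [L, K, E, S, G, M, D]
Visit L → queue [K, E, S, G, M, D]
Visit K → queue [E, S, G, M, D]
Visit E → queue [S, G, M, D]
Visit S → queue [G, M, D]
Visit G → queue [M, D]
Visit M → queue [D]
Visit D → queue []

Q, R, N, I, P, O, J, H, F, T, L, K, E, S, G, M, D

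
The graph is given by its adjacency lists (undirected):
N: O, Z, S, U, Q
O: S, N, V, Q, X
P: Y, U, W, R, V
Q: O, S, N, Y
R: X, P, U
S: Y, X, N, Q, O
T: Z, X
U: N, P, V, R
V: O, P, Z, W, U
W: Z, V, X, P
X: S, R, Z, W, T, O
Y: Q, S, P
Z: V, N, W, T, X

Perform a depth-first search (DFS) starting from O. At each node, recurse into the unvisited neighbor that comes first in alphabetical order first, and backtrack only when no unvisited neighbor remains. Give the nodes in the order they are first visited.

O N Q S X R P U V W Z T Y

Visit O
O → N
N → Q
Q → S
S → X
X → R
R → P
P → U
U → V
V → W
W → Z
Z → T
P → Y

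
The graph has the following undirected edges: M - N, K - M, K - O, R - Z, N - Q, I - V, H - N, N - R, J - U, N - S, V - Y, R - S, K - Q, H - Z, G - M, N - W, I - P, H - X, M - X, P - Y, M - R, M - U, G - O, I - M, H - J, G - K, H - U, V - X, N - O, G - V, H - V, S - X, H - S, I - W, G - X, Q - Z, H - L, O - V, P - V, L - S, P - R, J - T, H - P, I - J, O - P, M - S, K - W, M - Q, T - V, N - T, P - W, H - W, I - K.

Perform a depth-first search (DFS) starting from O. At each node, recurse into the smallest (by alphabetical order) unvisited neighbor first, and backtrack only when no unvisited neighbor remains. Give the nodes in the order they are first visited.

O, G, K, I, J, H, L, S, M, N, Q, Z, R, P, V, T, X, Y, W, U

Visit O
O → G
G → K
K → I
I → J
J → H
H → L
L → S
S → M
M → N
N → Q
Q → Z
Z → R
R → P
P → V
V → T
V → X
V → Y
P → W
M → U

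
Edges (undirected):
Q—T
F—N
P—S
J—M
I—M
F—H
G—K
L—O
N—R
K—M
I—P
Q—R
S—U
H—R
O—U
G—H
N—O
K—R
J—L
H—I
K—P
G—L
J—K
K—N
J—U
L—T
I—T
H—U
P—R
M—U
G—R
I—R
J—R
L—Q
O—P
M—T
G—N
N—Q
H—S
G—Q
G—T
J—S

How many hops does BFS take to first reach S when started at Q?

Level 0: Q
Level 1: G, L, N, R, T
Level 2: F, H, I, J, K, M, O, P
Level 3: S, U
S first appears at level 3.

3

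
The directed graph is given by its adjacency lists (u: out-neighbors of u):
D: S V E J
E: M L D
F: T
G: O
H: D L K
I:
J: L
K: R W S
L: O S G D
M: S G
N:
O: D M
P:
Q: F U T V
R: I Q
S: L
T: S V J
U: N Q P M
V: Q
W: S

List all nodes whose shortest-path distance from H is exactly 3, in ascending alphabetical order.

Level 0: H
Level 1: D, K, L
Level 2: E, G, J, O, R, S, V, W
Level 3: I, M, Q
Level 4: F, T, U
Level 5: N, P

I, M, Q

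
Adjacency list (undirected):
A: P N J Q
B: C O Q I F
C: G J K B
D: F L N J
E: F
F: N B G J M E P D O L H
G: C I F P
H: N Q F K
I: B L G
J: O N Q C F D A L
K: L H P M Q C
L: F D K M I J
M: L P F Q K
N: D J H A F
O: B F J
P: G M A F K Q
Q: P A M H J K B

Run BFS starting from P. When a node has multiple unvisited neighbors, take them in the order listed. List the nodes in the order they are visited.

P -> G -> M -> A -> F -> K -> Q -> C -> I -> L -> N -> J -> B -> E -> D -> O -> H

Visit P; enqueue G, M, A, F, K, Q → queue [G, M, A, F, K, Q]
Visit G; enqueue C, I → queue [M, A, F, K, Q, C, I]
Visit M; enqueue L → queue [A, F, K, Q, C, I, L]
Visit A; enqueue N, J → queue [F, K, Q, C, I, L, N, J]
Visit F; enqueue B, E, D, O, H → queue [K, Q, C, I, L, N, J, B, E, D, O, H]
Visit K → queue [Q, C, I, L, N, J, B, E, D, O, H]
Visit Q → queue [C, I, L, N, J, B, E, D, O, H]
Visit C → queue [I, L, N, J, B, E, D, O, H]
Visit I → queue [L, N, J, B, E, D, O, H]
Visit L → queue [N, J, B, E, D, O, H]
Visit N → queue [J, B, E, D, O, H]
Visit J → queue [B, E, D, O, H]
Visit B → queue [E, D, O, H]
Visit E → queue [D, O, H]
Visit D → queue [O, H]
Visit O → queue [H]
Visit H → queue []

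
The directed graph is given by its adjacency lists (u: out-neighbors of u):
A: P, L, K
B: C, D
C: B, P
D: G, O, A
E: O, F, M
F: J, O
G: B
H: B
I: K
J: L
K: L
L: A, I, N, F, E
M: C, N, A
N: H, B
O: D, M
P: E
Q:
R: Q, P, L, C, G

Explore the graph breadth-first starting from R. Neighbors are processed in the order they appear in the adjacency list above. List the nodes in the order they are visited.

R, Q, P, L, C, G, E, A, I, N, F, B, O, M, K, H, J, D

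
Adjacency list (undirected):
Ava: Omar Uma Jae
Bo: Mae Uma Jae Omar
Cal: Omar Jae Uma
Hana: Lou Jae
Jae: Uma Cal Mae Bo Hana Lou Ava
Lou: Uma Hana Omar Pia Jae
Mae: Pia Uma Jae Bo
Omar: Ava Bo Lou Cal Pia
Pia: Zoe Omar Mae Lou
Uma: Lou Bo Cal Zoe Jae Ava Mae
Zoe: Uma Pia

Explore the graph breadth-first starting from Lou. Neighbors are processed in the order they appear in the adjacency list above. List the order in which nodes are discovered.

Lou -> Uma -> Hana -> Omar -> Pia -> Jae -> Bo -> Cal -> Zoe -> Ava -> Mae

Visit Lou; enqueue Uma, Hana, Omar, Pia, Jae → queue [Uma, Hana, Omar, Pia, Jae]
Visit Uma; enqueue Bo, Cal, Zoe, Ava, Mae → queue [Hana, Omar, Pia, Jae, Bo, Cal, Zoe, Ava, Mae]
Visit Hana → queue [Omar, Pia, Jae, Bo, Cal, Zoe, Ava, Mae]
Visit Omar → queue [Pia, Jae, Bo, Cal, Zoe, Ava, Mae]
Visit Pia → queue [Jae, Bo, Cal, Zoe, Ava, Mae]
Visit Jae → queue [Bo, Cal, Zoe, Ava, Mae]
Visit Bo → queue [Cal, Zoe, Ava, Mae]
Visit Cal → queue [Zoe, Ava, Mae]
Visit Zoe → queue [Ava, Mae]
Visit Ava → queue [Mae]
Visit Mae → queue []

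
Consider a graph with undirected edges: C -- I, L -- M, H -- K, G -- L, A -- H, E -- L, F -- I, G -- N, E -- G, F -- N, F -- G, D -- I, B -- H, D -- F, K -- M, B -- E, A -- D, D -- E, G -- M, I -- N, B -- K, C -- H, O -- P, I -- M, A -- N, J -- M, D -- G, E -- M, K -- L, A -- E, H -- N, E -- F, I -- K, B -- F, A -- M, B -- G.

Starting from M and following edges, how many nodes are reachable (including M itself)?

14

BFS from M visits: M, A, E, G, I, J, K, L, D, H, N, B, F, C
Reachable nodes: 14 of 16 total.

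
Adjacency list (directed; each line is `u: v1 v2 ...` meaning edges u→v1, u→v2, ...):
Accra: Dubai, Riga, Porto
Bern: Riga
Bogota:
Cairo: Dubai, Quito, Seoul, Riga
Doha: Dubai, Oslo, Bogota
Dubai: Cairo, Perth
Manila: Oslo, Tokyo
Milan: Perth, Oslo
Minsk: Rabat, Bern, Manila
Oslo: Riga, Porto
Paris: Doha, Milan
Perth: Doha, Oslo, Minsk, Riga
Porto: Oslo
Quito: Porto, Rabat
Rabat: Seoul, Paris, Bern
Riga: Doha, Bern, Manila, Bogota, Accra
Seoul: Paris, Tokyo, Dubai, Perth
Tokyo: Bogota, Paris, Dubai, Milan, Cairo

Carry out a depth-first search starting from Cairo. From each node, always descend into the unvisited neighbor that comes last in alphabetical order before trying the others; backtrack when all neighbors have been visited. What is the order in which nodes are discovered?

Visit Cairo
Cairo → Seoul
Seoul → Tokyo
Tokyo → Paris
Paris → Milan
Milan → Perth
Perth → Riga
Riga → Manila
Manila → Oslo
Oslo → Porto
Riga → Doha
Doha → Dubai
Doha → Bogota
Riga → Bern
Riga → Accra
Perth → Minsk
Minsk → Rabat
Cairo → Quito

Cairo → Seoul → Tokyo → Paris → Milan → Perth → Riga → Manila → Oslo → Porto → Doha → Dubai → Bogota → Bern → Accra → Minsk → Rabat → Quito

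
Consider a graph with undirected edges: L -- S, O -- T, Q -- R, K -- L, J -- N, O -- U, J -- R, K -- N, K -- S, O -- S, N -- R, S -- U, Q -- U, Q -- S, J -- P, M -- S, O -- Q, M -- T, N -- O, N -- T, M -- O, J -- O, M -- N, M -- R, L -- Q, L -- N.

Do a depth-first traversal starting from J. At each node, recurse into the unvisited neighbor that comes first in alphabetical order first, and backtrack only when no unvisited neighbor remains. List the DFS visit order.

Visit J
J → N
N → K
K → L
L → Q
Q → O
O → M
M → R
M → S
S → U
M → T
J → P

J N K L Q O M R S U T P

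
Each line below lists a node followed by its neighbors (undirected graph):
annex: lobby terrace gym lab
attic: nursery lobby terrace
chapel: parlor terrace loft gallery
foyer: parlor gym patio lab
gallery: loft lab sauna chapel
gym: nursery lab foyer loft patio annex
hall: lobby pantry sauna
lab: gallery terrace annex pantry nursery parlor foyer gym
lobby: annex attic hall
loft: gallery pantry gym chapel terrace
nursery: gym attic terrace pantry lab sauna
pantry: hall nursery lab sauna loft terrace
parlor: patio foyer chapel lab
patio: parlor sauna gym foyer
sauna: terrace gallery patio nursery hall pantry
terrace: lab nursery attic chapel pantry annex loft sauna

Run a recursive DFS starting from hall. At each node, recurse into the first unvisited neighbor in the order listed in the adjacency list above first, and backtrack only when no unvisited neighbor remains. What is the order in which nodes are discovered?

hall → lobby → annex → terrace → lab → gallery → loft → pantry → nursery → gym → foyer → parlor → patio → sauna → chapel → attic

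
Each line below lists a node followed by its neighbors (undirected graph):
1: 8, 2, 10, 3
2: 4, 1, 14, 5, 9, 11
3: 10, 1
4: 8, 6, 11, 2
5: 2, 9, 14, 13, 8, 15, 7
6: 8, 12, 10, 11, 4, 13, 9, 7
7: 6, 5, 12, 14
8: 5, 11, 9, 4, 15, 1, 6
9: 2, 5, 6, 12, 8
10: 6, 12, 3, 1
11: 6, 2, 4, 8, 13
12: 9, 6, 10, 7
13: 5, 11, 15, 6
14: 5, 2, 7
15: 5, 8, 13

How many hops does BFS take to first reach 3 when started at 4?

3

Level 0: 4
Level 1: 2, 6, 8, 11
Level 2: 1, 5, 7, 9, 10, 12, 13, 14, 15
Level 3: 3
3 first appears at level 3.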